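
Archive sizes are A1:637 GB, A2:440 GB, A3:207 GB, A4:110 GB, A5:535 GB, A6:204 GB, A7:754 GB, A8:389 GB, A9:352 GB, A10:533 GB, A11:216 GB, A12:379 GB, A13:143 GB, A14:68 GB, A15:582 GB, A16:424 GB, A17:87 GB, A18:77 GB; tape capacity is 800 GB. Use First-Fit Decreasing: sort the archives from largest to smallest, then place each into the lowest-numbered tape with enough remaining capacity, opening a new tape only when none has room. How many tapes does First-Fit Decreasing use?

Sorted descending: 754, 637, 582, 535, 533, 440, 424, 389, 379, 352, 216, 207, 204, 143, 110, 87, 77, 68.
tape 1: place 754 GB, 46 GB left
tape 2: place 637 GB, 163 GB left
tape 3: place 582 GB, 218 GB left
tape 4: place 535 GB, 265 GB left
tape 5: place 533 GB, 267 GB left
tape 6: place 440 GB, 360 GB left
tape 7: place 424 GB, 376 GB left
tape 8: place 389 GB, 411 GB left
tape 8: place 379 GB, 32 GB left
tape 6: place 352 GB, 8 GB left
tape 3: place 216 GB, 2 GB left
tape 4: place 207 GB, 58 GB left
tape 5: place 204 GB, 63 GB left
tape 2: place 143 GB, 20 GB left
tape 7: place 110 GB, 266 GB left
tape 7: place 87 GB, 179 GB left
tape 7: place 77 GB, 102 GB left
tape 7: place 68 GB, 34 GB left
Final tapes: [754] [637,143] [582,216] [535,207] [533,204] [440,352] [424,110,87,77,68] [389,379].

8 tapes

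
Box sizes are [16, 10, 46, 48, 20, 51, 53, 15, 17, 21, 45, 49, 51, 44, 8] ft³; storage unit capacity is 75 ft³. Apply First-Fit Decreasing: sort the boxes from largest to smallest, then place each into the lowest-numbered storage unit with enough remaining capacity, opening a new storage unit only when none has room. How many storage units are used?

8

Sorted descending: 53, 51, 51, 49, 48, 46, 45, 44, 21, 20, 17, 16, 15, 10, 8.
Put 53 ft³ in storage unit 1; 22 ft³ remain.
Put 51 ft³ in storage unit 2; 24 ft³ remain.
Put 51 ft³ in storage unit 3; 24 ft³ remain.
Put 49 ft³ in storage unit 4; 26 ft³ remain.
Put 48 ft³ in storage unit 5; 27 ft³ remain.
Put 46 ft³ in storage unit 6; 29 ft³ remain.
Put 45 ft³ in storage unit 7; 30 ft³ remain.
Put 44 ft³ in storage unit 8; 31 ft³ remain.
Put 21 ft³ in storage unit 1; 1 ft³ remain.
Put 20 ft³ in storage unit 2; 4 ft³ remain.
Put 17 ft³ in storage unit 3; 7 ft³ remain.
Put 16 ft³ in storage unit 4; 10 ft³ remain.
Put 15 ft³ in storage unit 5; 12 ft³ remain.
Put 10 ft³ in storage unit 4; 0 ft³ remain.
Put 8 ft³ in storage unit 5; 4 ft³ remain.
Final storage units: [53,21] [51,20] [51,17] [49,16,10] [48,15,8] [46] [45] [44].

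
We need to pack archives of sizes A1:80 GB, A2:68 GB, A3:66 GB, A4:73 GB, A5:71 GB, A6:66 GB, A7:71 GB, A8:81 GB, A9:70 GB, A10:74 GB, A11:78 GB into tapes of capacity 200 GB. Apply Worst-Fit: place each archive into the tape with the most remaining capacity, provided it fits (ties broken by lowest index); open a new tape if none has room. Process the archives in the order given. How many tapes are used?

6

Put A1 (80 GB) in tape 1; 120 GB remain.
Put A2 (68 GB) in tape 1; 52 GB remain.
Put A3 (66 GB) in tape 2; 134 GB remain.
Put A4 (73 GB) in tape 2; 61 GB remain.
Put A5 (71 GB) in tape 3; 129 GB remain.
Put A6 (66 GB) in tape 3; 63 GB remain.
Put A7 (71 GB) in tape 4; 129 GB remain.
Put A8 (81 GB) in tape 4; 48 GB remain.
Put A9 (70 GB) in tape 5; 130 GB remain.
Put A10 (74 GB) in tape 5; 56 GB remain.
Put A11 (78 GB) in tape 6; 122 GB remain.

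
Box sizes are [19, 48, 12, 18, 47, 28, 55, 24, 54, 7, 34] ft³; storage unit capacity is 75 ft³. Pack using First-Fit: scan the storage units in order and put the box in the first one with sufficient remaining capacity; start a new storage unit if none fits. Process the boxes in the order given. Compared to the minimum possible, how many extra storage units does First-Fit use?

1

First-Fit: [19,48,7] [12,18,28] [47,24] [55] [54] [34] → 6 storage units.
Total size 346 ft³; any packing needs at least ⌈346/75⌉ = 5 storage units.
An optimal packing achieves that bound: [55,19] [54,18] [48,24] [47,28] [34,12,7] → 5 storage units.
Excess: 6 − 5 = 1.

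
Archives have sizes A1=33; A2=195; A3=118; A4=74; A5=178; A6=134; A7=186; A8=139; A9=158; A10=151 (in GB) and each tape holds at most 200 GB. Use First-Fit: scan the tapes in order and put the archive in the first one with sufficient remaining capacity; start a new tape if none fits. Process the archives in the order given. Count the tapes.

9

A1 (33 GB) → tape 1 (remaining 167 GB)
A2 (195 GB) → tape 2 (remaining 5 GB)
A3 (118 GB) → tape 1 (remaining 49 GB)
A4 (74 GB) → tape 3 (remaining 126 GB)
A5 (178 GB) → tape 4 (remaining 22 GB)
A6 (134 GB) → tape 5 (remaining 66 GB)
A7 (186 GB) → tape 6 (remaining 14 GB)
A8 (139 GB) → tape 7 (remaining 61 GB)
A9 (158 GB) → tape 8 (remaining 42 GB)
A10 (151 GB) → tape 9 (remaining 49 GB)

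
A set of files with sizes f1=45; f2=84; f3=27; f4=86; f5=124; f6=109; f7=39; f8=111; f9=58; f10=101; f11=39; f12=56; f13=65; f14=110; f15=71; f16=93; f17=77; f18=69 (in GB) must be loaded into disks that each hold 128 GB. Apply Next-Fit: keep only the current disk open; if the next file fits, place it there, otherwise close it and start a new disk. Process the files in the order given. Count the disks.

16

f1 (45 GB) → disk 1 (remaining 83 GB)
f2 (84 GB) → disk 2 (remaining 44 GB)
f3 (27 GB) → disk 2 (remaining 17 GB)
f4 (86 GB) → disk 3 (remaining 42 GB)
f5 (124 GB) → disk 4 (remaining 4 GB)
f6 (109 GB) → disk 5 (remaining 19 GB)
f7 (39 GB) → disk 6 (remaining 89 GB)
f8 (111 GB) → disk 7 (remaining 17 GB)
f9 (58 GB) → disk 8 (remaining 70 GB)
f10 (101 GB) → disk 9 (remaining 27 GB)
f11 (39 GB) → disk 10 (remaining 89 GB)
f12 (56 GB) → disk 10 (remaining 33 GB)
f13 (65 GB) → disk 11 (remaining 63 GB)
f14 (110 GB) → disk 12 (remaining 18 GB)
f15 (71 GB) → disk 13 (remaining 57 GB)
f16 (93 GB) → disk 14 (remaining 35 GB)
f17 (77 GB) → disk 15 (remaining 51 GB)
f18 (69 GB) → disk 16 (remaining 59 GB)
Final disks: [45] [84,27] [86] [124] [109] [39] [111] [58] [101] [39,56] [65] [110] [71] [93] [77] [69].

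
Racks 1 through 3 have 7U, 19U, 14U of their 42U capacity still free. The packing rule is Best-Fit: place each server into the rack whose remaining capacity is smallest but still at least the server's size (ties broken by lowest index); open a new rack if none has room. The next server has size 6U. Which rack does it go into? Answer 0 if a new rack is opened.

1

Racks with room: rack 1 (7U), rack 2 (19U), rack 3 (14U).
Tightest fit is rack 1 with 7U free.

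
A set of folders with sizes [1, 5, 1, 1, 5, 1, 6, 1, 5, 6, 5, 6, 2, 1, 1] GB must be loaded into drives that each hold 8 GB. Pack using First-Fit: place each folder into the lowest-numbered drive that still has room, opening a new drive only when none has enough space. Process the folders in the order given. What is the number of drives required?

Put 1 GB in drive 1; 7 GB remain.
Put 5 GB in drive 1; 2 GB remain.
Put 1 GB in drive 1; 1 GB remain.
Put 1 GB in drive 1; 0 GB remain.
Put 5 GB in drive 2; 3 GB remain.
Put 1 GB in drive 2; 2 GB remain.
Put 6 GB in drive 3; 2 GB remain.
Put 1 GB in drive 2; 1 GB remain.
Put 5 GB in drive 4; 3 GB remain.
Put 6 GB in drive 5; 2 GB remain.
Put 5 GB in drive 6; 3 GB remain.
Put 6 GB in drive 7; 2 GB remain.
Put 2 GB in drive 3; 0 GB remain.
Put 1 GB in drive 2; 0 GB remain.
Put 1 GB in drive 4; 2 GB remain.

7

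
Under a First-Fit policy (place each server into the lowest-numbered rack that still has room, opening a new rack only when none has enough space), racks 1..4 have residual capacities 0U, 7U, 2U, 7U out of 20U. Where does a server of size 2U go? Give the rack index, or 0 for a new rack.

Racks with room: rack 2 (7U), rack 3 (2U), rack 4 (7U).
The first with room is rack 2.

2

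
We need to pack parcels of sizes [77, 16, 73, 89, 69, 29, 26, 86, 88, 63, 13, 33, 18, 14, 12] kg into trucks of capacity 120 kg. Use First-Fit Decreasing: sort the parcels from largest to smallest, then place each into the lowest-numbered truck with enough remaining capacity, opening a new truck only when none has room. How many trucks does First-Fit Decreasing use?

7

Sorted descending: 89, 88, 86, 77, 73, 69, 63, 33, 29, 26, 18, 16, 14, 13, 12.
Put 89 kg in truck 1; 31 kg remain.
Put 88 kg in truck 2; 32 kg remain.
Put 86 kg in truck 3; 34 kg remain.
Put 77 kg in truck 4; 43 kg remain.
Put 73 kg in truck 5; 47 kg remain.
Put 69 kg in truck 6; 51 kg remain.
Put 63 kg in truck 7; 57 kg remain.
Put 33 kg in truck 3; 1 kg remain.
Put 29 kg in truck 1; 2 kg remain.
Put 26 kg in truck 2; 6 kg remain.
Put 18 kg in truck 4; 25 kg remain.
Put 16 kg in truck 4; 9 kg remain.
Put 14 kg in truck 5; 33 kg remain.
Put 13 kg in truck 5; 20 kg remain.
Put 12 kg in truck 5; 8 kg remain.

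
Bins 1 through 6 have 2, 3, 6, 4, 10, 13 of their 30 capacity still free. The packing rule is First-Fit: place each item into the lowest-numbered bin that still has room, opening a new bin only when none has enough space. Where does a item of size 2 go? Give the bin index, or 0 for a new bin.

Bins with room: bin 1 (2), bin 2 (3), bin 3 (6), bin 4 (4), bin 5 (10), bin 6 (13).
The first with room is bin 1.

1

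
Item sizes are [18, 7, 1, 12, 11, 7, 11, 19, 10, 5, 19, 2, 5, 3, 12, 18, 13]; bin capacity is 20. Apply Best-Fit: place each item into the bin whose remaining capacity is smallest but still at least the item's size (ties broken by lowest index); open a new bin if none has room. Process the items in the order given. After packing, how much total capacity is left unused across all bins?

27

bin 1: place 18, 2 left
bin 2: place 7, 13 left
bin 1: place 1, 1 left
bin 2: place 12, 1 left
bin 3: place 11, 9 left
bin 3: place 7, 2 left
bin 4: place 11, 9 left
bin 5: place 19, 1 left
bin 6: place 10, 10 left
bin 4: place 5, 4 left
bin 7: place 19, 1 left
bin 3: place 2, 0 left
bin 6: place 5, 5 left
bin 4: place 3, 1 left
bin 8: place 12, 8 left
bin 9: place 18, 2 left
bin 10: place 13, 7 left
10 bins × 20 = 200; used 173; unused 27.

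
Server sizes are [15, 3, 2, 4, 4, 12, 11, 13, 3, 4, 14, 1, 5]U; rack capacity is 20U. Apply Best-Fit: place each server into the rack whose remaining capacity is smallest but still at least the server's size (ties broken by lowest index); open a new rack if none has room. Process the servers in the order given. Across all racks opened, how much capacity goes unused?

rack 1: place 15U, 5U left
rack 1: place 3U, 2U left
rack 1: place 2U, 0U left
rack 2: place 4U, 16U left
rack 2: place 4U, 12U left
rack 2: place 12U, 0U left
rack 3: place 11U, 9U left
rack 4: place 13U, 7U left
rack 4: place 3U, 4U left
rack 4: place 4U, 0U left
rack 5: place 14U, 6U left
rack 5: place 1U, 5U left
rack 5: place 5U, 0U left
5 racks × 20U = 100U; used 91U; unused 9U.

9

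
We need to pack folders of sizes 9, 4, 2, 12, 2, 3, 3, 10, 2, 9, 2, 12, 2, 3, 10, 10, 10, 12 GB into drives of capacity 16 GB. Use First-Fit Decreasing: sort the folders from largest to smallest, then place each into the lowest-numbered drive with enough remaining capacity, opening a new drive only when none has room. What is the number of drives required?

Sorted descending: 12, 12, 12, 10, 10, 10, 10, 9, 9, 4, 3, 3, 3, 2, 2, 2, 2, 2.
12 GB → drive 1 (remaining 4 GB)
12 GB → drive 2 (remaining 4 GB)
12 GB → drive 3 (remaining 4 GB)
10 GB → drive 4 (remaining 6 GB)
10 GB → drive 5 (remaining 6 GB)
10 GB → drive 6 (remaining 6 GB)
10 GB → drive 7 (remaining 6 GB)
9 GB → drive 8 (remaining 7 GB)
9 GB → drive 9 (remaining 7 GB)
4 GB → drive 1 (remaining 0 GB)
3 GB → drive 2 (remaining 1 GB)
3 GB → drive 3 (remaining 1 GB)
3 GB → drive 4 (remaining 3 GB)
2 GB → drive 4 (remaining 1 GB)
2 GB → drive 5 (remaining 4 GB)
2 GB → drive 5 (remaining 2 GB)
2 GB → drive 5 (remaining 0 GB)
2 GB → drive 6 (remaining 4 GB)
Final drives: [12,4] [12,3] [12,3] [10,3,2] [10,2,2,2] [10,2] [10] [9] [9].

9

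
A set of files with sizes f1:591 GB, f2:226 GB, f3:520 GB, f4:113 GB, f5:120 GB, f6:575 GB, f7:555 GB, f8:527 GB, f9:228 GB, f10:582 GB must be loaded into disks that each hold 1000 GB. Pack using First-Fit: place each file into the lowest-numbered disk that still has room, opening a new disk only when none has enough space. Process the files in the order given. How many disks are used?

6

f1 (591 GB) → disk 1 (remaining 409 GB)
f2 (226 GB) → disk 1 (remaining 183 GB)
f3 (520 GB) → disk 2 (remaining 480 GB)
f4 (113 GB) → disk 1 (remaining 70 GB)
f5 (120 GB) → disk 2 (remaining 360 GB)
f6 (575 GB) → disk 3 (remaining 425 GB)
f7 (555 GB) → disk 4 (remaining 445 GB)
f8 (527 GB) → disk 5 (remaining 473 GB)
f9 (228 GB) → disk 2 (remaining 132 GB)
f10 (582 GB) → disk 6 (remaining 418 GB)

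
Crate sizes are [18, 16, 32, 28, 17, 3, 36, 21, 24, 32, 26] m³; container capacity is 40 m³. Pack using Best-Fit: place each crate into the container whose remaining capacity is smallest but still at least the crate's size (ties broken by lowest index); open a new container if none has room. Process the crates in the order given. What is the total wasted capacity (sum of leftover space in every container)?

container 1: place 18 m³, 22 m³ left
container 1: place 16 m³, 6 m³ left
container 2: place 32 m³, 8 m³ left
container 3: place 28 m³, 12 m³ left
container 4: place 17 m³, 23 m³ left
container 1: place 3 m³, 3 m³ left
container 5: place 36 m³, 4 m³ left
container 4: place 21 m³, 2 m³ left
container 6: place 24 m³, 16 m³ left
container 7: place 32 m³, 8 m³ left
container 8: place 26 m³, 14 m³ left
8 containers × 40 m³ = 320 m³; used 253 m³; unused 67 m³.

67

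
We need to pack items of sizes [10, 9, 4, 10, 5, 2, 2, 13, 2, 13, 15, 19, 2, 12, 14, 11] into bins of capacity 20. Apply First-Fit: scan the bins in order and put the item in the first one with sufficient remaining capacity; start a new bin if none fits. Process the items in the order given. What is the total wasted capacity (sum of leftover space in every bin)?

37

Put 10 in bin 1; 10 remain.
Put 9 in bin 1; 1 remain.
Put 4 in bin 2; 16 remain.
Put 10 in bin 2; 6 remain.
Put 5 in bin 2; 1 remain.
Put 2 in bin 3; 18 remain.
Put 2 in bin 3; 16 remain.
Put 13 in bin 3; 3 remain.
Put 2 in bin 3; 1 remain.
Put 13 in bin 4; 7 remain.
Put 15 in bin 5; 5 remain.
Put 19 in bin 6; 1 remain.
Put 2 in bin 4; 5 remain.
Put 12 in bin 7; 8 remain.
Put 14 in bin 8; 6 remain.
Put 11 in bin 9; 9 remain.
9 bins × 20 = 180; used 143; unused 37.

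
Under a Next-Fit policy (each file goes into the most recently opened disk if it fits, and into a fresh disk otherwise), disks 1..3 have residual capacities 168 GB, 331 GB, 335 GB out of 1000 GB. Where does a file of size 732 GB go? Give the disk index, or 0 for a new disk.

Next-Fit only looks at disk 3, which has 335 GB free.
732 GB does not fit, so a new disk is opened.

0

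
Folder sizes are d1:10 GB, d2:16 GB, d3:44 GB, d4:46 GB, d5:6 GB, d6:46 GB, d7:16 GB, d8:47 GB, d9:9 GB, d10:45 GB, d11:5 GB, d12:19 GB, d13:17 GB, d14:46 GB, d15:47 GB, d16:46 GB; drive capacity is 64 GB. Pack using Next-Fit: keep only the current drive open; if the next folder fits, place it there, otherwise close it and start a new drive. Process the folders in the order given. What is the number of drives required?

drive 1: place d1 (10 GB), 54 GB left
drive 1: place d2 (16 GB), 38 GB left
drive 2: place d3 (44 GB), 20 GB left
drive 3: place d4 (46 GB), 18 GB left
drive 3: place d5 (6 GB), 12 GB left
drive 4: place d6 (46 GB), 18 GB left
drive 4: place d7 (16 GB), 2 GB left
drive 5: place d8 (47 GB), 17 GB left
drive 5: place d9 (9 GB), 8 GB left
drive 6: place d10 (45 GB), 19 GB left
drive 6: place d11 (5 GB), 14 GB left
drive 7: place d12 (19 GB), 45 GB left
drive 7: place d13 (17 GB), 28 GB left
drive 8: place d14 (46 GB), 18 GB left
drive 9: place d15 (47 GB), 17 GB left
drive 10: place d16 (46 GB), 18 GB left

10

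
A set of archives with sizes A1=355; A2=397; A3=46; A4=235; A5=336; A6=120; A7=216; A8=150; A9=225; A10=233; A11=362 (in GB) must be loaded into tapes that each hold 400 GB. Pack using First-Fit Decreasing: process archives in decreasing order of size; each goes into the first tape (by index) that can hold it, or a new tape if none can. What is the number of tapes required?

8 tapes

Sorted descending: 397, 362, 355, 336, 235, 233, 225, 216, 150, 120, 46.
Put 397 GB in tape 1; 3 GB remain.
Put 362 GB in tape 2; 38 GB remain.
Put 355 GB in tape 3; 45 GB remain.
Put 336 GB in tape 4; 64 GB remain.
Put 235 GB in tape 5; 165 GB remain.
Put 233 GB in tape 6; 167 GB remain.
Put 225 GB in tape 7; 175 GB remain.
Put 216 GB in tape 8; 184 GB remain.
Put 150 GB in tape 5; 15 GB remain.
Put 120 GB in tape 6; 47 GB remain.
Put 46 GB in tape 4; 18 GB remain.
Final tapes: [397] [362] [355] [336,46] [235,150] [233,120] [225] [216].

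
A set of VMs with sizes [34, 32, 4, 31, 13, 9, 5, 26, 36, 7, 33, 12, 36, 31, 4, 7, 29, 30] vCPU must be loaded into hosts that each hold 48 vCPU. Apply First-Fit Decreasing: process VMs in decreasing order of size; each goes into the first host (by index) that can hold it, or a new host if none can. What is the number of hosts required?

Sorted descending: 36, 36, 34, 33, 32, 31, 31, 30, 29, 26, 13, 12, 9, 7, 7, 5, 4, 4.
Put 36 vCPU in host 1; 12 vCPU remain.
Put 36 vCPU in host 2; 12 vCPU remain.
Put 34 vCPU in host 3; 14 vCPU remain.
Put 33 vCPU in host 4; 15 vCPU remain.
Put 32 vCPU in host 5; 16 vCPU remain.
Put 31 vCPU in host 6; 17 vCPU remain.
Put 31 vCPU in host 7; 17 vCPU remain.
Put 30 vCPU in host 8; 18 vCPU remain.
Put 29 vCPU in host 9; 19 vCPU remain.
Put 26 vCPU in host 10; 22 vCPU remain.
Put 13 vCPU in host 3; 1 vCPU remain.
Put 12 vCPU in host 1; 0 vCPU remain.
Put 9 vCPU in host 2; 3 vCPU remain.
Put 7 vCPU in host 4; 8 vCPU remain.
Put 7 vCPU in host 4; 1 vCPU remain.
Put 5 vCPU in host 5; 11 vCPU remain.
Put 4 vCPU in host 5; 7 vCPU remain.
Put 4 vCPU in host 5; 3 vCPU remain.

10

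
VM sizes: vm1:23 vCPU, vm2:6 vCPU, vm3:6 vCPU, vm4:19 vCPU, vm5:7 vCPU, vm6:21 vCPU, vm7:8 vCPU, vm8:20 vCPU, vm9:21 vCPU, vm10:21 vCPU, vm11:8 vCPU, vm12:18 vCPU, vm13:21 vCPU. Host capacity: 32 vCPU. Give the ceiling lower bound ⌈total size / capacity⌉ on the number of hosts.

7 hosts

Total size = 23 + 6 + 6 + 19 + 7 + 21 + 8 + 20 + 21 + 21 + 8 + 18 + 21 = 199 vCPU.
⌈199 / 32⌉ = 7.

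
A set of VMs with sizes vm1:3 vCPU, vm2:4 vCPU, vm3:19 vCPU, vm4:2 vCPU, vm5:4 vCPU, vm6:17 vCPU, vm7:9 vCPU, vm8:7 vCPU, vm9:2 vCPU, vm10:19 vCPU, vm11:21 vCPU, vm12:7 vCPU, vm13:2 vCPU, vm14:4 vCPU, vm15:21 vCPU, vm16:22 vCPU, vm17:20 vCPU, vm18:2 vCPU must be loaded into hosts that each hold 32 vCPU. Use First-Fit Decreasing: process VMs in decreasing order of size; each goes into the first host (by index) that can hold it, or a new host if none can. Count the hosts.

Sorted descending: 22, 21, 21, 20, 19, 19, 17, 9, 7, 7, 4, 4, 4, 3, 2, 2, 2, 2.
host 1: place 22 vCPU, 10 vCPU left
host 2: place 21 vCPU, 11 vCPU left
host 3: place 21 vCPU, 11 vCPU left
host 4: place 20 vCPU, 12 vCPU left
host 5: place 19 vCPU, 13 vCPU left
host 6: place 19 vCPU, 13 vCPU left
host 7: place 17 vCPU, 15 vCPU left
host 1: place 9 vCPU, 1 vCPU left
host 2: place 7 vCPU, 4 vCPU left
host 3: place 7 vCPU, 4 vCPU left
host 2: place 4 vCPU, 0 vCPU left
host 3: place 4 vCPU, 0 vCPU left
host 4: place 4 vCPU, 8 vCPU left
host 4: place 3 vCPU, 5 vCPU left
host 4: place 2 vCPU, 3 vCPU left
host 4: place 2 vCPU, 1 vCPU left
host 5: place 2 vCPU, 11 vCPU left
host 5: place 2 vCPU, 9 vCPU left

7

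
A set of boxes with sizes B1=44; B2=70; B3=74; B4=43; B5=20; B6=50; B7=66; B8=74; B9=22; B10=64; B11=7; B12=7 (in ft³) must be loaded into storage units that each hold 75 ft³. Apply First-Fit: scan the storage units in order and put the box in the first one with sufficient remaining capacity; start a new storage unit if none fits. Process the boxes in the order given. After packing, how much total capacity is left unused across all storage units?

59

storage unit 1: place B1 (44 ft³), 31 ft³ left
storage unit 2: place B2 (70 ft³), 5 ft³ left
storage unit 3: place B3 (74 ft³), 1 ft³ left
storage unit 4: place B4 (43 ft³), 32 ft³ left
storage unit 1: place B5 (20 ft³), 11 ft³ left
storage unit 5: place B6 (50 ft³), 25 ft³ left
storage unit 6: place B7 (66 ft³), 9 ft³ left
storage unit 7: place B8 (74 ft³), 1 ft³ left
storage unit 4: place B9 (22 ft³), 10 ft³ left
storage unit 8: place B10 (64 ft³), 11 ft³ left
storage unit 1: place B11 (7 ft³), 4 ft³ left
storage unit 4: place B12 (7 ft³), 3 ft³ left
8 storage units × 75 ft³ = 600 ft³; used 541 ft³; unused 59 ft³.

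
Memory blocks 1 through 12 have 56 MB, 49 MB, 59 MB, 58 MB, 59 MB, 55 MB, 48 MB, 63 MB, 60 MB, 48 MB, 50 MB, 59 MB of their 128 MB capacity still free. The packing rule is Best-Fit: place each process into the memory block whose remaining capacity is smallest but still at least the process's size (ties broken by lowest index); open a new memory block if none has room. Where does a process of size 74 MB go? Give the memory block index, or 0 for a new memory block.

No memory block has ≥ 74 MB free, so a new memory block is opened.

0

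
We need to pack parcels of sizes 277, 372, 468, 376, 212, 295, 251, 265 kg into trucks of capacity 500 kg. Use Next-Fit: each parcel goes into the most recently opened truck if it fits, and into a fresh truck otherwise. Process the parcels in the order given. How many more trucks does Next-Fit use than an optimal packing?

Next-Fit: [277] [372] [468] [376] [212] [295] [251] [265] → 8 trucks.
7 parcels exceed 250 kg (half the capacity), and no two of those can share a truck, so at least 7 trucks are needed.
An optimal packing achieves that bound: [468] [376] [372] [295] [277,212] [265] [251] → 7 trucks.
Excess: 8 − 7 = 1.

1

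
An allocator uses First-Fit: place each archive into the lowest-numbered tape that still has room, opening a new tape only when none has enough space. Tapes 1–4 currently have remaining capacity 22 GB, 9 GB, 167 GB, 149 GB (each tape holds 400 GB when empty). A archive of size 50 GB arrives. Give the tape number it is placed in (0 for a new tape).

Tapes with room: tape 3 (167 GB), tape 4 (149 GB).
The first with room is tape 3.

3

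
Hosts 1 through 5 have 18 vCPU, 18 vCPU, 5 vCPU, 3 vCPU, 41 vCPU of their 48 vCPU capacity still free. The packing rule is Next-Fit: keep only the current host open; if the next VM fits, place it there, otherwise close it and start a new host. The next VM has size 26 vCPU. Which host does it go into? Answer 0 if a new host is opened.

5

Next-Fit only looks at host 5, which has 41 vCPU free.
26 vCPU fits there.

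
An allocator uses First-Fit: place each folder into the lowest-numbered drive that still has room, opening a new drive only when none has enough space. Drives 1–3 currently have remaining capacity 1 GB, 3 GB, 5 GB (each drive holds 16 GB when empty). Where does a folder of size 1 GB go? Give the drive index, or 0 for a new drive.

Drives with room: drive 1 (1 GB), drive 2 (3 GB), drive 3 (5 GB).
The first with room is drive 1.

1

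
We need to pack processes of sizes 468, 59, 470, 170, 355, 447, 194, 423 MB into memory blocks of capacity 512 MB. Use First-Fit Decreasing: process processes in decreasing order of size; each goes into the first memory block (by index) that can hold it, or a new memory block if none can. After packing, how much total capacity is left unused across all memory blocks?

Sorted descending: 470, 468, 447, 423, 355, 194, 170, 59.
memory block 1: place 470 MB, 42 MB left
memory block 2: place 468 MB, 44 MB left
memory block 3: place 447 MB, 65 MB left
memory block 4: place 423 MB, 89 MB left
memory block 5: place 355 MB, 157 MB left
memory block 6: place 194 MB, 318 MB left
memory block 6: place 170 MB, 148 MB left
memory block 3: place 59 MB, 6 MB left
6 memory blocks × 512 MB = 3072 MB; used 2586 MB; unused 486 MB.

486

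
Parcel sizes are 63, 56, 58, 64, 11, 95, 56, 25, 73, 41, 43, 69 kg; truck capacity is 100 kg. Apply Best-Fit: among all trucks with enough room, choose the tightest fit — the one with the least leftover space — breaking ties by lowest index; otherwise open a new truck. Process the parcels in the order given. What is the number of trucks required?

Put 63 kg in truck 1; 37 kg remain.
Put 56 kg in truck 2; 44 kg remain.
Put 58 kg in truck 3; 42 kg remain.
Put 64 kg in truck 4; 36 kg remain.
Put 11 kg in truck 4; 25 kg remain.
Put 95 kg in truck 5; 5 kg remain.
Put 56 kg in truck 6; 44 kg remain.
Put 25 kg in truck 4; 0 kg remain.
Put 73 kg in truck 7; 27 kg remain.
Put 41 kg in truck 3; 1 kg remain.
Put 43 kg in truck 2; 1 kg remain.
Put 69 kg in truck 8; 31 kg remain.

8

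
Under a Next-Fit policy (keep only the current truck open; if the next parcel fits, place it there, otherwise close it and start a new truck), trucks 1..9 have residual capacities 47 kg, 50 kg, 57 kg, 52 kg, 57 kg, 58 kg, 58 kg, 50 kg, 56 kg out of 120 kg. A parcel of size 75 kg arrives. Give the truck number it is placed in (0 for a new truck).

0

Next-Fit only looks at truck 9, which has 56 kg free.
75 kg does not fit, so a new truck is opened.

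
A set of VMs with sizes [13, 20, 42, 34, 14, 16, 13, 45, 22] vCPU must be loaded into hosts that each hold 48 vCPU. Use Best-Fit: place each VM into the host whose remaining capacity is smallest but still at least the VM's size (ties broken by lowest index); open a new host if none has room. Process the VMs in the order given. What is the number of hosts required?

host 1: place 13 vCPU, 35 vCPU left
host 1: place 20 vCPU, 15 vCPU left
host 2: place 42 vCPU, 6 vCPU left
host 3: place 34 vCPU, 14 vCPU left
host 3: place 14 vCPU, 0 vCPU left
host 4: place 16 vCPU, 32 vCPU left
host 1: place 13 vCPU, 2 vCPU left
host 5: place 45 vCPU, 3 vCPU left
host 4: place 22 vCPU, 10 vCPU left

5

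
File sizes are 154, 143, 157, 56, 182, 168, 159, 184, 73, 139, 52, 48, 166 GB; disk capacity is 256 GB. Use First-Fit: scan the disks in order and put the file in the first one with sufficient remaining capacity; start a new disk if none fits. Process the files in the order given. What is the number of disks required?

9

Put 154 GB in disk 1; 102 GB remain.
Put 143 GB in disk 2; 113 GB remain.
Put 157 GB in disk 3; 99 GB remain.
Put 56 GB in disk 1; 46 GB remain.
Put 182 GB in disk 4; 74 GB remain.
Put 168 GB in disk 5; 88 GB remain.
Put 159 GB in disk 6; 97 GB remain.
Put 184 GB in disk 7; 72 GB remain.
Put 73 GB in disk 2; 40 GB remain.
Put 139 GB in disk 8; 117 GB remain.
Put 52 GB in disk 3; 47 GB remain.
Put 48 GB in disk 4; 26 GB remain.
Put 166 GB in disk 9; 90 GB remain.
Final disks: [154,56] [143,73] [157,52] [182,48] [168] [159] [184] [139] [166].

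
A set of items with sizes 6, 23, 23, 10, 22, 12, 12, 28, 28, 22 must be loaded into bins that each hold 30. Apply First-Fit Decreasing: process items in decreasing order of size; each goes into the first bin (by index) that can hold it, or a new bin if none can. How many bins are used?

Sorted descending: 28, 28, 23, 23, 22, 22, 12, 12, 10, 6.
Put 28 in bin 1; 2 remain.
Put 28 in bin 2; 2 remain.
Put 23 in bin 3; 7 remain.
Put 23 in bin 4; 7 remain.
Put 22 in bin 5; 8 remain.
Put 22 in bin 6; 8 remain.
Put 12 in bin 7; 18 remain.
Put 12 in bin 7; 6 remain.
Put 10 in bin 8; 20 remain.
Put 6 in bin 3; 1 remain.
Final bins: [28] [28] [23,6] [23] [22] [22] [12,12] [10].

8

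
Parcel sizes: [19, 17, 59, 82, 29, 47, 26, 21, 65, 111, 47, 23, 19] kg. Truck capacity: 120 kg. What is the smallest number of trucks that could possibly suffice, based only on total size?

5

Total size = 19 + 17 + 59 + 82 + 29 + 47 + 26 + 21 + 65 + 111 + 47 + 23 + 19 = 565 kg.
⌈565 / 120⌉ = 5.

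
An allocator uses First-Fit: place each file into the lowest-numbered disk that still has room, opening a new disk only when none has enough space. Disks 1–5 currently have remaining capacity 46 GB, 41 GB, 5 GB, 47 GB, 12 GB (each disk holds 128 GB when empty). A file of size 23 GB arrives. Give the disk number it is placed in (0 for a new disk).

1

Disks with room: disk 1 (46 GB), disk 2 (41 GB), disk 4 (47 GB).
The first with room is disk 1.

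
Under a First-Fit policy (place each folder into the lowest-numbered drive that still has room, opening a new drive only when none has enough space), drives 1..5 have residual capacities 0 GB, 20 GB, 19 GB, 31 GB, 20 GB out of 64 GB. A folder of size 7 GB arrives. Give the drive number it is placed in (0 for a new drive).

2

Drives with room: drive 2 (20 GB), drive 3 (19 GB), drive 4 (31 GB), drive 5 (20 GB).
The first with room is drive 2.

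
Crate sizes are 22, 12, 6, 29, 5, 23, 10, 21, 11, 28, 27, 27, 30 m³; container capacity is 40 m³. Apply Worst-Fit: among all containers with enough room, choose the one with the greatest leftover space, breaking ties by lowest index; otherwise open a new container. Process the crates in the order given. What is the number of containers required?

8 containers

container 1: place 22 m³, 18 m³ left
container 1: place 12 m³, 6 m³ left
container 1: place 6 m³, 0 m³ left
container 2: place 29 m³, 11 m³ left
container 2: place 5 m³, 6 m³ left
container 3: place 23 m³, 17 m³ left
container 3: place 10 m³, 7 m³ left
container 4: place 21 m³, 19 m³ left
container 4: place 11 m³, 8 m³ left
container 5: place 28 m³, 12 m³ left
container 6: place 27 m³, 13 m³ left
container 7: place 27 m³, 13 m³ left
container 8: place 30 m³, 10 m³ left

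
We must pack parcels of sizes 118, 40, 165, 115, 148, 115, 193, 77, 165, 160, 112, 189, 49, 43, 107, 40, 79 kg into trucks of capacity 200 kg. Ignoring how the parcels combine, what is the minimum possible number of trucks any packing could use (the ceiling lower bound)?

Total size = 118 + 40 + 165 + 115 + 148 + 115 + 193 + 77 + 165 + 160 + 112 + 189 + 49 + 43 + 107 + 40 + 79 = 1915 kg.
⌈1915 / 200⌉ = 10.

10 trucks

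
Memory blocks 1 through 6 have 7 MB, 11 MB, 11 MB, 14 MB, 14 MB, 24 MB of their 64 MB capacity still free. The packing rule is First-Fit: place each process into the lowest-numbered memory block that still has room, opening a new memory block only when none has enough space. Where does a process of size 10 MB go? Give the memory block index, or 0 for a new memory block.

Memory blocks with room: memory block 2 (11 MB), memory block 3 (11 MB), memory block 4 (14 MB), memory block 5 (14 MB), memory block 6 (24 MB).
The first with room is memory block 2.

2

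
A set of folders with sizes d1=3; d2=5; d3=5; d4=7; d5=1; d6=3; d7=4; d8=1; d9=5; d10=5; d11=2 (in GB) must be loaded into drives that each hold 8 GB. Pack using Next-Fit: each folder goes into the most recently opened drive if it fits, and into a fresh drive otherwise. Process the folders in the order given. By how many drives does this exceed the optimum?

0

Next-Fit: [3,5] [5] [7,1] [3,4,1] [5] [5,2] → 6 drives.
Total size 41 GB; any packing needs at least ⌈41/8⌉ = 6 drives.
So 6 is already optimal.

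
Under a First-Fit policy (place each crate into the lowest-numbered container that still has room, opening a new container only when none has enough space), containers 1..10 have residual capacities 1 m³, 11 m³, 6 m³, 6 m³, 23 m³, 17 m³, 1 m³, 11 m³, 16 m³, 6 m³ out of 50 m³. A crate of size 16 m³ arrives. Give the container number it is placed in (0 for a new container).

5

Containers with room: container 5 (23 m³), container 6 (17 m³), container 9 (16 m³).
The first with room is container 5.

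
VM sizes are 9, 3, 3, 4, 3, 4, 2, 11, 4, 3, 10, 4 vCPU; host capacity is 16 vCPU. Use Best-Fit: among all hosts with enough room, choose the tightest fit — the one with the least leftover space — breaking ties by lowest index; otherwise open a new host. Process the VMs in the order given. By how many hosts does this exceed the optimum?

Best-Fit: [9,3,3] [4,3,4,2,3] [11,4] [10,4] → 4 hosts.
Total size 60 vCPU; any packing needs at least ⌈60/16⌉ = 4 hosts.
So 4 is already optimal.

0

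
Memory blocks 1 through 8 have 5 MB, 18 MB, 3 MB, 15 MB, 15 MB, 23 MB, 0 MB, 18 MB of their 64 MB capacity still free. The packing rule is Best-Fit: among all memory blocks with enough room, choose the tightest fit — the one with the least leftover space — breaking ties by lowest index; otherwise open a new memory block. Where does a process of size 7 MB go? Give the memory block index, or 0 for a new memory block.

Memory blocks with room: memory block 2 (18 MB), memory block 4 (15 MB), memory block 5 (15 MB), memory block 6 (23 MB), memory block 8 (18 MB).
Tightest fit is memory block 4 with 15 MB free.

4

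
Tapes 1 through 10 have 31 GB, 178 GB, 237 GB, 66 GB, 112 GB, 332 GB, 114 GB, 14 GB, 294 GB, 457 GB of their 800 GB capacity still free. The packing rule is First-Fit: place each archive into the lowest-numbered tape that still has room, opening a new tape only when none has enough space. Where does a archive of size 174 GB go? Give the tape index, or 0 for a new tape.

2

Tapes with room: tape 2 (178 GB), tape 3 (237 GB), tape 6 (332 GB), tape 9 (294 GB), tape 10 (457 GB).
The first with room is tape 2.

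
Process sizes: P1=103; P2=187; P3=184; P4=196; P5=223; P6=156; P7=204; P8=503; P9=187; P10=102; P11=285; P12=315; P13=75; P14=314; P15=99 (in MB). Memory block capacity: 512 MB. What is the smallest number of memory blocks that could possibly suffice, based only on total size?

Total size = 103 + 187 + 184 + 196 + 223 + 156 + 204 + 503 + 187 + 102 + 285 + 315 + 75 + 314 + 99 = 3133 MB.
⌈3133 / 512⌉ = 7.

7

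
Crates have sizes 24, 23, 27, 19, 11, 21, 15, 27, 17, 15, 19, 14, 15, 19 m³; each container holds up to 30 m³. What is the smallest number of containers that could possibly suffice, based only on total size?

Total size = 24 + 23 + 27 + 19 + 11 + 21 + 15 + 27 + 17 + 15 + 19 + 14 + 15 + 19 = 266 m³.
⌈266 / 30⌉ = 9.

9 containers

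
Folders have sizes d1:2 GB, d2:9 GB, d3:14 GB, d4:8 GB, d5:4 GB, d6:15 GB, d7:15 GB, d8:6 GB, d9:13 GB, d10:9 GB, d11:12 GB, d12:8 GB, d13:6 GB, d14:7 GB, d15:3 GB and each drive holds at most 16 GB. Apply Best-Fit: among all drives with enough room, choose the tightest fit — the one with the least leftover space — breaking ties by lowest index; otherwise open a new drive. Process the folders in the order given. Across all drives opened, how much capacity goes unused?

d1 (2 GB) → drive 1 (remaining 14 GB)
d2 (9 GB) → drive 1 (remaining 5 GB)
d3 (14 GB) → drive 2 (remaining 2 GB)
d4 (8 GB) → drive 3 (remaining 8 GB)
d5 (4 GB) → drive 1 (remaining 1 GB)
d6 (15 GB) → drive 4 (remaining 1 GB)
d7 (15 GB) → drive 5 (remaining 1 GB)
d8 (6 GB) → drive 3 (remaining 2 GB)
d9 (13 GB) → drive 6 (remaining 3 GB)
d10 (9 GB) → drive 7 (remaining 7 GB)
d11 (12 GB) → drive 8 (remaining 4 GB)
d12 (8 GB) → drive 9 (remaining 8 GB)
d13 (6 GB) → drive 7 (remaining 1 GB)
d14 (7 GB) → drive 9 (remaining 1 GB)
d15 (3 GB) → drive 6 (remaining 0 GB)
9 drives × 16 GB = 144 GB; used 131 GB; unused 13 GB.

13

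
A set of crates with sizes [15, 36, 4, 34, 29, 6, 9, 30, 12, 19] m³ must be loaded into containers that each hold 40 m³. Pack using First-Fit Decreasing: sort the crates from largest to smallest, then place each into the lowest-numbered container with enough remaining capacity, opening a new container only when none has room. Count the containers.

Sorted descending: 36, 34, 30, 29, 19, 15, 12, 9, 6, 4.
Put 36 m³ in container 1; 4 m³ remain.
Put 34 m³ in container 2; 6 m³ remain.
Put 30 m³ in container 3; 10 m³ remain.
Put 29 m³ in container 4; 11 m³ remain.
Put 19 m³ in container 5; 21 m³ remain.
Put 15 m³ in container 5; 6 m³ remain.
Put 12 m³ in container 6; 28 m³ remain.
Put 9 m³ in container 3; 1 m³ remain.
Put 6 m³ in container 2; 0 m³ remain.
Put 4 m³ in container 1; 0 m³ remain.
Final containers: [36,4] [34,6] [30,9] [29] [19,15] [12].

6 containers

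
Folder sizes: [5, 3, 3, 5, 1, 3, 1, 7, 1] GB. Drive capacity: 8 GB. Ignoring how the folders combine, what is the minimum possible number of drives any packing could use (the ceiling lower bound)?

4

Total size = 5 + 3 + 3 + 5 + 1 + 3 + 1 + 7 + 1 = 29 GB.
⌈29 / 8⌉ = 4.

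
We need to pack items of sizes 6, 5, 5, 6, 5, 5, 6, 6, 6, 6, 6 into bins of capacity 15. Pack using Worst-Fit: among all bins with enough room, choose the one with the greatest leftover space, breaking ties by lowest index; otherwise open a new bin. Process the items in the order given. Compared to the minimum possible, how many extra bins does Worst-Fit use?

Worst-Fit: [6,5] [5,6] [5,5] [6,6] [6,6] [6] → 6 bins.
Total size 62; any packing needs at least ⌈62/15⌉ = 5 bins.
An optimal packing achieves that bound: [6,6] [6,6] [6,6] [6,5] [5,5,5] → 5 bins.
Excess: 6 − 5 = 1.

1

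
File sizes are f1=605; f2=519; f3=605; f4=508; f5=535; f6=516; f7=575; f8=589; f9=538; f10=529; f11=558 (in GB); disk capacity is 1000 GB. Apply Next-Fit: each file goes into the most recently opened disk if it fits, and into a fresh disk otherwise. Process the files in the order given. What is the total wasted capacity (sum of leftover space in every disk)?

4923

f1 (605 GB) → disk 1 (remaining 395 GB)
f2 (519 GB) → disk 2 (remaining 481 GB)
f3 (605 GB) → disk 3 (remaining 395 GB)
f4 (508 GB) → disk 4 (remaining 492 GB)
f5 (535 GB) → disk 5 (remaining 465 GB)
f6 (516 GB) → disk 6 (remaining 484 GB)
f7 (575 GB) → disk 7 (remaining 425 GB)
f8 (589 GB) → disk 8 (remaining 411 GB)
f9 (538 GB) → disk 9 (remaining 462 GB)
f10 (529 GB) → disk 10 (remaining 471 GB)
f11 (558 GB) → disk 11 (remaining 442 GB)
11 disks × 1000 GB = 11000 GB; used 6077 GB; unused 4923 GB.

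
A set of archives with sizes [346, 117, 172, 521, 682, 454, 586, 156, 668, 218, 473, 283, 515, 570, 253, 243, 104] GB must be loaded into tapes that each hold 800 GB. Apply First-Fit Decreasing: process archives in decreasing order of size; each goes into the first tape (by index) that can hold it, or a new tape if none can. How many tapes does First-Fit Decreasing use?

9 tapes

Sorted descending: 682, 668, 586, 570, 521, 515, 473, 454, 346, 283, 253, 243, 218, 172, 156, 117, 104.
682 GB → tape 1 (remaining 118 GB)
668 GB → tape 2 (remaining 132 GB)
586 GB → tape 3 (remaining 214 GB)
570 GB → tape 4 (remaining 230 GB)
521 GB → tape 5 (remaining 279 GB)
515 GB → tape 6 (remaining 285 GB)
473 GB → tape 7 (remaining 327 GB)
454 GB → tape 8 (remaining 346 GB)
346 GB → tape 8 (remaining 0 GB)
283 GB → tape 6 (remaining 2 GB)
253 GB → tape 5 (remaining 26 GB)
243 GB → tape 7 (remaining 84 GB)
218 GB → tape 4 (remaining 12 GB)
172 GB → tape 3 (remaining 42 GB)
156 GB → tape 9 (remaining 644 GB)
117 GB → tape 1 (remaining 1 GB)
104 GB → tape 2 (remaining 28 GB)
Final tapes: [682,117] [668,104] [586,172] [570,218] [521,253] [515,283] [473,243] [454,346] [156].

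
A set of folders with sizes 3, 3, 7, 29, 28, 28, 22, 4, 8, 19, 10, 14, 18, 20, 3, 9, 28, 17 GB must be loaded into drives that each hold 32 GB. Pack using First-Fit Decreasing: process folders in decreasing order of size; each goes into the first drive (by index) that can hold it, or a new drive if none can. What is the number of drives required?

Sorted descending: 29, 28, 28, 28, 22, 20, 19, 18, 17, 14, 10, 9, 8, 7, 4, 3, 3, 3.
Put 29 GB in drive 1; 3 GB remain.
Put 28 GB in drive 2; 4 GB remain.
Put 28 GB in drive 3; 4 GB remain.
Put 28 GB in drive 4; 4 GB remain.
Put 22 GB in drive 5; 10 GB remain.
Put 20 GB in drive 6; 12 GB remain.
Put 19 GB in drive 7; 13 GB remain.
Put 18 GB in drive 8; 14 GB remain.
Put 17 GB in drive 9; 15 GB remain.
Put 14 GB in drive 8; 0 GB remain.
Put 10 GB in drive 5; 0 GB remain.
Put 9 GB in drive 6; 3 GB remain.
Put 8 GB in drive 7; 5 GB remain.
Put 7 GB in drive 9; 8 GB remain.
Put 4 GB in drive 2; 0 GB remain.
Put 3 GB in drive 1; 0 GB remain.
Put 3 GB in drive 3; 1 GB remain.
Put 3 GB in drive 4; 1 GB remain.

9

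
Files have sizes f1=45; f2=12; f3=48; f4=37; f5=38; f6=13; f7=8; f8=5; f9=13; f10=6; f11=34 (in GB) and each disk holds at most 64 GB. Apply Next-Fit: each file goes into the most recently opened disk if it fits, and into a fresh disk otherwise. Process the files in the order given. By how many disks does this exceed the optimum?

Next-Fit: [45,12] [48] [37] [38,13,8,5] [13,6,34] → 5 disks.
Total size 259 GB; any packing needs at least ⌈259/64⌉ = 5 disks.
So 5 is already optimal.

0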